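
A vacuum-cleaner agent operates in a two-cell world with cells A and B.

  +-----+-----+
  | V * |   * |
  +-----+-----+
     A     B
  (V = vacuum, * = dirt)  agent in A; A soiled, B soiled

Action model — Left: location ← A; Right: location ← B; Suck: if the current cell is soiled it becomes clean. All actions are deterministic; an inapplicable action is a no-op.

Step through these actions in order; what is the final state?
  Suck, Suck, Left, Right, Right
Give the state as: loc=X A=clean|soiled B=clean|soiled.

1. Suck → loc=A A=clean B=soiled
2. Suck → loc=A A=clean B=soiled
3. Left → loc=A A=clean B=soiled
4. Right → loc=B A=clean B=soiled
5. Right → loc=B A=clean B=soiled

loc=B A=clean B=soiled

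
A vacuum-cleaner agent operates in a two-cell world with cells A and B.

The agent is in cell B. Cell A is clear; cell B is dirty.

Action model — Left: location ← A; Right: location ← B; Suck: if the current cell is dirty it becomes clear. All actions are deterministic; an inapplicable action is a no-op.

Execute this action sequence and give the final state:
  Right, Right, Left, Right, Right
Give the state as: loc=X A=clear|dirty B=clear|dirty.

loc=B A=clear B=dirty

t=1 Right ⇒ loc=B A=clear B=dirty
t=2 Right ⇒ loc=B A=clear B=dirty
t=3 Left ⇒ loc=A A=clear B=dirty
t=4 Right ⇒ loc=B A=clear B=dirty
t=5 Right ⇒ loc=B A=clear B=dirty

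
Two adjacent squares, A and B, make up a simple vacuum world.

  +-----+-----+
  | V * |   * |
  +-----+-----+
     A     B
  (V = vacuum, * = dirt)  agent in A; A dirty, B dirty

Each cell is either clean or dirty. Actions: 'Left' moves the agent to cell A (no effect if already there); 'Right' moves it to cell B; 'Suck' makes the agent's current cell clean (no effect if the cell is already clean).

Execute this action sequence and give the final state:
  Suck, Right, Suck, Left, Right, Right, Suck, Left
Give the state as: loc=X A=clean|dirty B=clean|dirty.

t=1 Suck ⇒ loc=A A=clean B=dirty
t=2 Right ⇒ loc=B A=clean B=dirty
t=3 Suck ⇒ loc=B A=clean B=clean
t=4 Left ⇒ loc=A A=clean B=clean
t=5 Right ⇒ loc=B A=clean B=clean
t=6 Right ⇒ loc=B A=clean B=clean
t=7 Suck ⇒ loc=B A=clean B=clean
t=8 Left ⇒ loc=A A=clean B=clean

loc=A A=clean B=clean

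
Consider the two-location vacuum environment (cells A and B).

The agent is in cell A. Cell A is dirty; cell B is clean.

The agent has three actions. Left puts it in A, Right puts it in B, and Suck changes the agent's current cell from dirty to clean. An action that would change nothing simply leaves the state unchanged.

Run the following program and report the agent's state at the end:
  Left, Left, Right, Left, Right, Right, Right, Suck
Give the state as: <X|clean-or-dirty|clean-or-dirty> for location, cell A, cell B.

<B|dirty|clean>

1) do Left; now <A|dirty|clean>
2) do Left; now <A|dirty|clean>
3) do Right; now <B|dirty|clean>
4) do Left; now <A|dirty|clean>
5) do Right; now <B|dirty|clean>
6) do Right; now <B|dirty|clean>
7) do Right; now <B|dirty|clean>
8) do Suck; now <B|dirty|clean>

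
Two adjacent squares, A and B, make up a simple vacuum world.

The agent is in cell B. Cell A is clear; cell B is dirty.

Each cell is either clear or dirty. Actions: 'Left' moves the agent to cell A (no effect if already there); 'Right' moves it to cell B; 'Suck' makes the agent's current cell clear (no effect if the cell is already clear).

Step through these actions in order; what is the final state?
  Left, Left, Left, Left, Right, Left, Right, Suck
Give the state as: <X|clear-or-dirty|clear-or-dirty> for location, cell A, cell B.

1) do Left; now <A|clear|dirty>
2) do Left; now <A|clear|dirty>
3) do Left; now <A|clear|dirty>
4) do Left; now <A|clear|dirty>
5) do Right; now <B|clear|dirty>
6) do Left; now <A|clear|dirty>
7) do Right; now <B|clear|dirty>
8) do Suck; now <B|clear|clear>

<B|clear|clear>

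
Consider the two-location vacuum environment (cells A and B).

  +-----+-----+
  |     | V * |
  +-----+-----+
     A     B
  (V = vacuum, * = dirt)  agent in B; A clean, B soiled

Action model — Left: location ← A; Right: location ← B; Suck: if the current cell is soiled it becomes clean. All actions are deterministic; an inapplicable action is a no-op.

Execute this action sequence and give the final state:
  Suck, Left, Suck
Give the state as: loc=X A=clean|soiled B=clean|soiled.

loc=A A=clean B=clean

Suck (#1): loc=B A=clean B=clean
Left (#2): loc=A A=clean B=clean
Suck (#3): loc=A A=clean B=clean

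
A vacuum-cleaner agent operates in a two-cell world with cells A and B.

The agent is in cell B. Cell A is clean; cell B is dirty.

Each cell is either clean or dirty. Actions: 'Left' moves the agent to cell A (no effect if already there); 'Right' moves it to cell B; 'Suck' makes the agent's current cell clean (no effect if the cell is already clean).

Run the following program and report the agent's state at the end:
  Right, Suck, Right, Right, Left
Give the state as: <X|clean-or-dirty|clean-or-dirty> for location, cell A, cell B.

<A|clean|clean>

Right (#1): <B|clean|dirty>
Suck (#2): <B|clean|clean>
Right (#3): <B|clean|clean>
Right (#4): <B|clean|clean>
Left (#5): <A|clean|clean>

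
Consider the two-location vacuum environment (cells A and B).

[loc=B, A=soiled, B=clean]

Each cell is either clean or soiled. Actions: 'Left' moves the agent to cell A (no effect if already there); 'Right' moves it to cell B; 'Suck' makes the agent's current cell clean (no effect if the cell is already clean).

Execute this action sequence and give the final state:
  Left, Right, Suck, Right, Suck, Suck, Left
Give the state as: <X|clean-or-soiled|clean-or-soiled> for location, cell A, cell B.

t=1 Left ⇒ <A|soiled|clean>
t=2 Right ⇒ <B|soiled|clean>
t=3 Suck ⇒ <B|soiled|clean>
t=4 Right ⇒ <B|soiled|clean>
t=5 Suck ⇒ <B|soiled|clean>
t=6 Suck ⇒ <B|soiled|clean>
t=7 Left ⇒ <A|soiled|clean>

<A|soiled|clean>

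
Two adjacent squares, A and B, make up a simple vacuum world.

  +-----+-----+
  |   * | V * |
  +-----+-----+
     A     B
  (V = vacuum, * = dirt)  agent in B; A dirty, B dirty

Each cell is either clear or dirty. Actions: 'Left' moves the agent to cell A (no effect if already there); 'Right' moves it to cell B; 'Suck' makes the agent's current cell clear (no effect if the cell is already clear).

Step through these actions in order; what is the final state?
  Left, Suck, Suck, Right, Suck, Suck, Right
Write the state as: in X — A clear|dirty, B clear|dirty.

t=1 Left ⇒ in A — A dirty, B dirty
t=2 Suck ⇒ in A — A clear, B dirty
t=3 Suck ⇒ in A — A clear, B dirty
t=4 Right ⇒ in B — A clear, B dirty
t=5 Suck ⇒ in B — A clear, B clear
t=6 Suck ⇒ in B — A clear, B clear
t=7 Right ⇒ in B — A clear, B clear

in B — A clear, B clear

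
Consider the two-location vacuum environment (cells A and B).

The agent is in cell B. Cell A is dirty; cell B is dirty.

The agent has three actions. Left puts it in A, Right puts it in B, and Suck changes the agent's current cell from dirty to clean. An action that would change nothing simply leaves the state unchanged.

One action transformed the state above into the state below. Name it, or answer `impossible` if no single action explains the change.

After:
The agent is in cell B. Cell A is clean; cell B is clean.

try  Left: in A — A dirty, B dirty
try Right: in B — A dirty, B dirty
try  Suck: in B — A dirty, B clean
no single action produces the after-state

impossible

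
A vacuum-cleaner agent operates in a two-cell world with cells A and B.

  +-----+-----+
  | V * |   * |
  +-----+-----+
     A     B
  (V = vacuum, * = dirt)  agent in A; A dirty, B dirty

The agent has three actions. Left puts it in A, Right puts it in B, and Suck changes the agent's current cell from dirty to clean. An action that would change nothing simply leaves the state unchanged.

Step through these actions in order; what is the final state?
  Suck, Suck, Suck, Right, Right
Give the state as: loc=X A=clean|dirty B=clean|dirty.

loc=B A=clean B=dirty

step 1/5 (Suck): loc=A A=clean B=dirty
step 2/5 (Suck): loc=A A=clean B=dirty
step 3/5 (Suck): loc=A A=clean B=dirty
step 4/5 (Right): loc=B A=clean B=dirty
step 5/5 (Right): loc=B A=clean B=dirty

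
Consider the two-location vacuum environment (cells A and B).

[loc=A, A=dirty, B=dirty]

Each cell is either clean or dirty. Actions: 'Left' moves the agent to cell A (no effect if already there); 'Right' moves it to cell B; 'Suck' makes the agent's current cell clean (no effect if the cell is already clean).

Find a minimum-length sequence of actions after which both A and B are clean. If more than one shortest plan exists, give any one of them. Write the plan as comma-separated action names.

step 1/3 (Suck): (A; A:clean, B:dirty)
step 2/3 (Right): (B; A:clean, B:dirty)
step 3/3 (Suck): (B; A:clean, B:clean)
min 3: Suck A + move + Suck B

Suck, Right, Suck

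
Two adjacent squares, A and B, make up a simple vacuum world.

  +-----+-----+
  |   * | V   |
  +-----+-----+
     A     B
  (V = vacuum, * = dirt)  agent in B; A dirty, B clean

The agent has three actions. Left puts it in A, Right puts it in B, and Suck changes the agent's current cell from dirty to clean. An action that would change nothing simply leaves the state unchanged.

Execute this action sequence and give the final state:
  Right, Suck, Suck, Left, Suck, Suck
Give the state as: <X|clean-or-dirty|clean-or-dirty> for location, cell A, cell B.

t=1 Right ⇒ <B|dirty|clean>
t=2 Suck ⇒ <B|dirty|clean>
t=3 Suck ⇒ <B|dirty|clean>
t=4 Left ⇒ <A|dirty|clean>
t=5 Suck ⇒ <A|clean|clean>
t=6 Suck ⇒ <A|clean|clean>

<A|clean|clean>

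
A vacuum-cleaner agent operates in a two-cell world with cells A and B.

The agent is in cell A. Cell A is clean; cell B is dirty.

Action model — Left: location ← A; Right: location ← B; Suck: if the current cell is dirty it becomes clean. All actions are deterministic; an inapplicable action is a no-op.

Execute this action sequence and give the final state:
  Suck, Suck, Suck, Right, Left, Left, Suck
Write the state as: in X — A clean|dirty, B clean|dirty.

1) do Suck; now in A — A clean, B dirty
2) do Suck; now in A — A clean, B dirty
3) do Suck; now in A — A clean, B dirty
4) do Right; now in B — A clean, B dirty
5) do Left; now in A — A clean, B dirty
6) do Left; now in A — A clean, B dirty
7) do Suck; now in A — A clean, B dirty

in A — A clean, B dirty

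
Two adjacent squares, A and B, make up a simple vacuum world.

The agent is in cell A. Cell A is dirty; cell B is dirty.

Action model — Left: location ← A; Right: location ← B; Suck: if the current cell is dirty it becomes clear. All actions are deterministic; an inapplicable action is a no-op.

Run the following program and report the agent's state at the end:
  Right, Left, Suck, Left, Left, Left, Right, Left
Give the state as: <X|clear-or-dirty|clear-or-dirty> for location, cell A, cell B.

1. Right → <B|dirty|dirty>
2. Left → <A|dirty|dirty>
3. Suck → <A|clear|dirty>
4. Left → <A|clear|dirty>
5. Left → <A|clear|dirty>
6. Left → <A|clear|dirty>
7. Right → <B|clear|dirty>
8. Left → <A|clear|dirty>

<A|clear|dirty>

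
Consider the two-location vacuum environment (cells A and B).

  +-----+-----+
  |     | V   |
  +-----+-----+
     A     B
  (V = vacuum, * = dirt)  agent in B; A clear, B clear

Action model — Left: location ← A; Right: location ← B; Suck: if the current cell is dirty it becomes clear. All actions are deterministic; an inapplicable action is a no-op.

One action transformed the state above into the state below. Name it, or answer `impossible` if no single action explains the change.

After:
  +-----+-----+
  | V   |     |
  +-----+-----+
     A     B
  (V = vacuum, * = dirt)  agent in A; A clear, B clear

try  Left: (A; A:clear, B:clear)  ← match
try Right: (B; A:clear, B:clear)
try  Suck: (B; A:clear, B:clear)

Left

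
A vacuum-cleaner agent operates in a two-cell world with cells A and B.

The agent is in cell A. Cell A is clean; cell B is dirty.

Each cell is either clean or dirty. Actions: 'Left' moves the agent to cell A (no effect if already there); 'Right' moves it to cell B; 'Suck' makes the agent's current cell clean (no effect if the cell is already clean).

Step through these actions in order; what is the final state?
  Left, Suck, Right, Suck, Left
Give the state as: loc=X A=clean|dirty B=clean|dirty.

[1] after Left: loc=A A=clean B=dirty
[2] after Suck: loc=A A=clean B=dirty
[3] after Right: loc=B A=clean B=dirty
[4] after Suck: loc=B A=clean B=clean
[5] after Left: loc=A A=clean B=clean

loc=A A=clean B=clean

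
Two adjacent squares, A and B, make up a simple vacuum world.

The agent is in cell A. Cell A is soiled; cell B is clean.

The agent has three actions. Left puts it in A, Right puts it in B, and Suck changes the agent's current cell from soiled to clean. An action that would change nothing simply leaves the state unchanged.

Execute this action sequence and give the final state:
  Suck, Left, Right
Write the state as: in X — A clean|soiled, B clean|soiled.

in B — A clean, B clean

Suck (#1): in A — A clean, B clean
Left (#2): in A — A clean, B clean
Right (#3): in B — A clean, B clean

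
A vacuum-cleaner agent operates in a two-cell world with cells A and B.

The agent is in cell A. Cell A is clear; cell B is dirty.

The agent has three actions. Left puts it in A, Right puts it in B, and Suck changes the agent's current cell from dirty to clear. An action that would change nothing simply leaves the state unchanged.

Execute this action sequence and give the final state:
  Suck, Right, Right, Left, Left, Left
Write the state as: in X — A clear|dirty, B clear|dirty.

in A — A clear, B dirty

step 1/6 (Suck): in A — A clear, B dirty
step 2/6 (Right): in B — A clear, B dirty
step 3/6 (Right): in B — A clear, B dirty
step 4/6 (Left): in A — A clear, B dirty
step 5/6 (Left): in A — A clear, B dirty
step 6/6 (Left): in A — A clear, B dirty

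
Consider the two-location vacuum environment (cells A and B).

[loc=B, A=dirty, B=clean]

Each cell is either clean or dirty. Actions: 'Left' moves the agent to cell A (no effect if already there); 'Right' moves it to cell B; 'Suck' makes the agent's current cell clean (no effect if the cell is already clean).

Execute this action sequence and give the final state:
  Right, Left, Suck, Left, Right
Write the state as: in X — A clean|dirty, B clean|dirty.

[1] after Right: in B — A dirty, B clean
[2] after Left: in A — A dirty, B clean
[3] after Suck: in A — A clean, B clean
[4] after Left: in A — A clean, B clean
[5] after Right: in B — A clean, B clean

in B — A clean, B clean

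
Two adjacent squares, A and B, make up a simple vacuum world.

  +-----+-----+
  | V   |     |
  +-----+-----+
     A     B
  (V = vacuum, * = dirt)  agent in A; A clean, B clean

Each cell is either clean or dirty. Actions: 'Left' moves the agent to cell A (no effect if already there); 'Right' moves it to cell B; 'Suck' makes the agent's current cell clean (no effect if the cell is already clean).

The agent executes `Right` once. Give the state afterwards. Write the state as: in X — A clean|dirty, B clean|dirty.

start: in A — A clean, B clean
1) do Right; now in B — A clean, B clean

in B — A clean, B clean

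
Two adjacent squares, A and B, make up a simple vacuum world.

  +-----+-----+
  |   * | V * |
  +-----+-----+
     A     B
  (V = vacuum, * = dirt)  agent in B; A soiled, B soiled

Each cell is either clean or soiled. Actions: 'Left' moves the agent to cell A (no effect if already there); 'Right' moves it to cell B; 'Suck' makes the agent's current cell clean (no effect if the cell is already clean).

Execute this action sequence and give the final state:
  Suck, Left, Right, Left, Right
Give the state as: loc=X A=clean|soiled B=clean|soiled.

[1] after Suck: loc=B A=soiled B=clean
[2] after Left: loc=A A=soiled B=clean
[3] after Right: loc=B A=soiled B=clean
[4] after Left: loc=A A=soiled B=clean
[5] after Right: loc=B A=soiled B=clean

loc=B A=soiled B=clean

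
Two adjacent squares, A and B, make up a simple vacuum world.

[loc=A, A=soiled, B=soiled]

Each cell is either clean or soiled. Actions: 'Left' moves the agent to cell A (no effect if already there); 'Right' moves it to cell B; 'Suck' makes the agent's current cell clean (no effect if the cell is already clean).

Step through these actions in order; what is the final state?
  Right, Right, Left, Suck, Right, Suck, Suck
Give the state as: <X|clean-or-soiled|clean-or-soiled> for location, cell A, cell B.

<B|clean|clean>

1. Right → <B|soiled|soiled>
2. Right → <B|soiled|soiled>
3. Left → <A|soiled|soiled>
4. Suck → <A|clean|soiled>
5. Right → <B|clean|soiled>
6. Suck → <B|clean|clean>
7. Suck → <B|clean|clean>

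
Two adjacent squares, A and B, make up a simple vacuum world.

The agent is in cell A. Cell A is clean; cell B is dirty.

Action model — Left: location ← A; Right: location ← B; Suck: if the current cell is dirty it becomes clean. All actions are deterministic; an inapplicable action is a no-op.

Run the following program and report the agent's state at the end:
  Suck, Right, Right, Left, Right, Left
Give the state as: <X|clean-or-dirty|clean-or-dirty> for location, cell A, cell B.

<A|clean|dirty>

1. Suck → <A|clean|dirty>
2. Right → <B|clean|dirty>
3. Right → <B|clean|dirty>
4. Left → <A|clean|dirty>
5. Right → <B|clean|dirty>
6. Left → <A|clean|dirty>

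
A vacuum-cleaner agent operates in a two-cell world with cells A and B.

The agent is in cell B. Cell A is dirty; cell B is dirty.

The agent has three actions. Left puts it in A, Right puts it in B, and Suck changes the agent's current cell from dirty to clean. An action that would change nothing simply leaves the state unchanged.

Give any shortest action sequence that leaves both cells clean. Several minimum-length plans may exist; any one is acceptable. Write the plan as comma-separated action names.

t=1 Suck ⇒ <B|dirty|clean>
t=2 Left ⇒ <A|dirty|clean>
t=3 Suck ⇒ <A|clean|clean>
min 3: Suck B + move + Suck A

Suck, Left, Suck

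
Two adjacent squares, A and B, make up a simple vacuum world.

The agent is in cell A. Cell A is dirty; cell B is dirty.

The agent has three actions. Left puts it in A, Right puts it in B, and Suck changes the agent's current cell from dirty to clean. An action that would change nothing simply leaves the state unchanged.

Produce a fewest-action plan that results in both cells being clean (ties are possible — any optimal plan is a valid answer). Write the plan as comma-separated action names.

[1] after Suck: in A — A clean, B dirty
[2] after Right: in B — A clean, B dirty
[3] after Suck: in B — A clean, B clean
min 3: Suck A + move + Suck B

Suck, Right, Suck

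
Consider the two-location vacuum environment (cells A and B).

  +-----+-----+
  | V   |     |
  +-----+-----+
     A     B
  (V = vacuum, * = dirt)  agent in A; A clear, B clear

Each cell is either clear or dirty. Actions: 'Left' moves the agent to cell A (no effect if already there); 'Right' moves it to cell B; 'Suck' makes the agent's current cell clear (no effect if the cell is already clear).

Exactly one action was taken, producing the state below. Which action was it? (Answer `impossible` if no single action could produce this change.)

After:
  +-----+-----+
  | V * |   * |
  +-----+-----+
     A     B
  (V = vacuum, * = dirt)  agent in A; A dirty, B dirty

impossible

try  Left: loc=A A=clear B=clear
try Right: loc=B A=clear B=clear
try  Suck: loc=A A=clear B=clear
no single action produces the after-state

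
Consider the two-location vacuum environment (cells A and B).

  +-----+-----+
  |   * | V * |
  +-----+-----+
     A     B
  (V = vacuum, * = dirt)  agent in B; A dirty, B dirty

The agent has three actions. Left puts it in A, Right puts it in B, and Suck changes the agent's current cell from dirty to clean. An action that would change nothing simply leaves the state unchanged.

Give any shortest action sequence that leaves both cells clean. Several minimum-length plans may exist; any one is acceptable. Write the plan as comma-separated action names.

Suck (#1): loc=B A=dirty B=clean
Left (#2): loc=A A=dirty B=clean
Suck (#3): loc=A A=clean B=clean
min 3: Suck B + move + Suck A

Suck, Left, Suck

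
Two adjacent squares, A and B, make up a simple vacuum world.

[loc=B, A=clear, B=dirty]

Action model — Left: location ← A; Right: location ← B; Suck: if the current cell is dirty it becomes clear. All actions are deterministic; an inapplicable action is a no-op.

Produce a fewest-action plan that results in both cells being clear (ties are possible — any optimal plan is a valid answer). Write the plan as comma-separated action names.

1) do Suck; now (B; A:clear, B:clear)
min 1: B is dirty, one Suck

Suck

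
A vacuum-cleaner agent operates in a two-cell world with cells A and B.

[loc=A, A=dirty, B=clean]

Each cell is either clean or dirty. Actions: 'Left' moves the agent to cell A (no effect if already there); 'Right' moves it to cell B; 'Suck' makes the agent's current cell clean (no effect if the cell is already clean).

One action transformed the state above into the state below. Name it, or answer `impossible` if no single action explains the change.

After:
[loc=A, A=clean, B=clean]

try  Left: in A — A dirty, B clean
try Right: in B — A dirty, B clean
try  Suck: in A — A clean, B clean  ← match

Suck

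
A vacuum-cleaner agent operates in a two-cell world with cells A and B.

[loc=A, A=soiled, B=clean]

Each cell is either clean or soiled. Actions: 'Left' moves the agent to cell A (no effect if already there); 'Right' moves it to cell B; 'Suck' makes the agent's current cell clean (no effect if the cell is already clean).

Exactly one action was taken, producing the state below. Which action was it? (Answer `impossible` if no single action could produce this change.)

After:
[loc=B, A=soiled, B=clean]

try  Left: loc=A A=soiled B=clean
try Right: loc=B A=soiled B=clean  ← match
try  Suck: loc=A A=clean B=clean

Right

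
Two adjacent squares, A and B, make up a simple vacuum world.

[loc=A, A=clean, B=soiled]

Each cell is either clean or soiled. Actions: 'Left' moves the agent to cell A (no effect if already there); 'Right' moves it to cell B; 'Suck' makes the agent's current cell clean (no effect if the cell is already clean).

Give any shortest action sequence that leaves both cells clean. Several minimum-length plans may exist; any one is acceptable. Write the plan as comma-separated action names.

Right, Suck

1. Right → <B|clean|soiled>
2. Suck → <B|clean|clean>
min 2: go B then Suck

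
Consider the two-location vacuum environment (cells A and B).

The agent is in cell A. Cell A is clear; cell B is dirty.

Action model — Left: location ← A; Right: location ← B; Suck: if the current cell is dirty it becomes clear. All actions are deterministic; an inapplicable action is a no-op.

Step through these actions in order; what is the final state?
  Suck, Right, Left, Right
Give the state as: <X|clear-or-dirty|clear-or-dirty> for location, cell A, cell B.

<B|clear|dirty>

[1] after Suck: <A|clear|dirty>
[2] after Right: <B|clear|dirty>
[3] after Left: <A|clear|dirty>
[4] after Right: <B|clear|dirty>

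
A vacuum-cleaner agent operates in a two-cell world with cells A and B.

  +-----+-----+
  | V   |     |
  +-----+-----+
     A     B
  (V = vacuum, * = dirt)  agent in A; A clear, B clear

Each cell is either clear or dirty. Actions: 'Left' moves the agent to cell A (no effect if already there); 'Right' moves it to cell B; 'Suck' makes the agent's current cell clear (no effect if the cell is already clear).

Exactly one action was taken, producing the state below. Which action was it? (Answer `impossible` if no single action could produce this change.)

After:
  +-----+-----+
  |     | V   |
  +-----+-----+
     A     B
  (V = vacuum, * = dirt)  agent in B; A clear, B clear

try  Left: loc=A A=clear B=clear
try Right: loc=B A=clear B=clear  ← match
try  Suck: loc=A A=clear B=clear

Right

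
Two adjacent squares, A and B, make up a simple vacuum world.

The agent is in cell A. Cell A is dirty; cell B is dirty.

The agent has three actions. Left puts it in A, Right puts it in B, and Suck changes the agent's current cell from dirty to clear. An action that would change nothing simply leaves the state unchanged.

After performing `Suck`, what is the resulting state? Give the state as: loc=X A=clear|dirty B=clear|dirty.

start: loc=A A=dirty B=dirty
Suck (#1): loc=A A=clear B=dirty

loc=A A=clear B=dirty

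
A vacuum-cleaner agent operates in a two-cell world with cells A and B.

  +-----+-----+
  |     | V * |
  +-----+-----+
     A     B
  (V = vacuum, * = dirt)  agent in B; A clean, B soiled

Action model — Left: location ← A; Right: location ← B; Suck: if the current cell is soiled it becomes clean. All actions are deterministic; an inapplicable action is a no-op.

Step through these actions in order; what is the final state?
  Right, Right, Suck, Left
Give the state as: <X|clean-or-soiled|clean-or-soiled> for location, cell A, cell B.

<A|clean|clean>

1. Right → <B|clean|soiled>
2. Right → <B|clean|soiled>
3. Suck → <B|clean|clean>
4. Left → <A|clean|clean>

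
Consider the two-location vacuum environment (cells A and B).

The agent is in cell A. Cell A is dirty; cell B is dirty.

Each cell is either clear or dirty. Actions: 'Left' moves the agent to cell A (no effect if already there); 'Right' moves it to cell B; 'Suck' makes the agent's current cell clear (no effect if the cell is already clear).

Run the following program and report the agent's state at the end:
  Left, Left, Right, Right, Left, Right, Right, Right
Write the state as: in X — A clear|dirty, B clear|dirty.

in B — A dirty, B dirty

1. Left → in A — A dirty, B dirty
2. Left → in A — A dirty, B dirty
3. Right → in B — A dirty, B dirty
4. Right → in B — A dirty, B dirty
5. Left → in A — A dirty, B dirty
6. Right → in B — A dirty, B dirty
7. Right → in B — A dirty, B dirty
8. Right → in B — A dirty, B dirty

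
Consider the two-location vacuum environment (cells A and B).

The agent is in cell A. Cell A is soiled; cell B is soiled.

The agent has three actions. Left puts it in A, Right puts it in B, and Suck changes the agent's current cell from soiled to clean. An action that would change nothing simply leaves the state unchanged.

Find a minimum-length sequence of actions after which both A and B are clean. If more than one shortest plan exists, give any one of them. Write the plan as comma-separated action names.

1. Suck → (A; A:clean, B:soiled)
2. Right → (B; A:clean, B:soiled)
3. Suck → (B; A:clean, B:clean)
min 3: Suck A + move + Suck B

Suck, Right, Suck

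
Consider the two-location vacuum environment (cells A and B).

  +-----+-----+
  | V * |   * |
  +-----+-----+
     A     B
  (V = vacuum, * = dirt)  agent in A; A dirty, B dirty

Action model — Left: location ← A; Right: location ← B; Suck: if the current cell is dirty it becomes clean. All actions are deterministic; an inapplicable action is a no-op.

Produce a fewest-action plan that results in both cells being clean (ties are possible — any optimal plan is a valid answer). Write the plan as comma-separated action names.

Suck, Right, Suck

[1] after Suck: (A; A:clean, B:dirty)
[2] after Right: (B; A:clean, B:dirty)
[3] after Suck: (B; A:clean, B:clean)
min 3: Suck A + move + Suck B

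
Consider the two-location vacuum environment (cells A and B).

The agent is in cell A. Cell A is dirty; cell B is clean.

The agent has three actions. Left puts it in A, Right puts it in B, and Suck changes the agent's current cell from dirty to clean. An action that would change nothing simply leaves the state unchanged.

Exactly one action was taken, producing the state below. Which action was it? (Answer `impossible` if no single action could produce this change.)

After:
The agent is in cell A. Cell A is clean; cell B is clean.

Suck

try  Left: loc=A A=dirty B=clean
try Right: loc=B A=dirty B=clean
try  Suck: loc=A A=clean B=clean  ← match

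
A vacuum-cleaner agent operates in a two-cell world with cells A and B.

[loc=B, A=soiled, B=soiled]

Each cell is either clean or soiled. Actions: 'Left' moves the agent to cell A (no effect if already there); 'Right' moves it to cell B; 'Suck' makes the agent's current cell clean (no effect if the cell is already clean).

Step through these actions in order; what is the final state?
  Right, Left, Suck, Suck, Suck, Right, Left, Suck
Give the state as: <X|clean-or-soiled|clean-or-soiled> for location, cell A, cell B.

t=1 Right ⇒ <B|soiled|soiled>
t=2 Left ⇒ <A|soiled|soiled>
t=3 Suck ⇒ <A|clean|soiled>
t=4 Suck ⇒ <A|clean|soiled>
t=5 Suck ⇒ <A|clean|soiled>
t=6 Right ⇒ <B|clean|soiled>
t=7 Left ⇒ <A|clean|soiled>
t=8 Suck ⇒ <A|clean|soiled>

<A|clean|soiled>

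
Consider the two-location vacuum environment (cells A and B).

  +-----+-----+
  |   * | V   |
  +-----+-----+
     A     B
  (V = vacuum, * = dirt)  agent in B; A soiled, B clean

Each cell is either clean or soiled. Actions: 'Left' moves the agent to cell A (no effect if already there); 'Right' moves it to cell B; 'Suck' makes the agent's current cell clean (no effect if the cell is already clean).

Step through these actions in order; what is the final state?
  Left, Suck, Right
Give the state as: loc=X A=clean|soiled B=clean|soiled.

loc=B A=clean B=clean

step 1/3 (Left): loc=A A=soiled B=clean
step 2/3 (Suck): loc=A A=clean B=clean
step 3/3 (Right): loc=B A=clean B=clean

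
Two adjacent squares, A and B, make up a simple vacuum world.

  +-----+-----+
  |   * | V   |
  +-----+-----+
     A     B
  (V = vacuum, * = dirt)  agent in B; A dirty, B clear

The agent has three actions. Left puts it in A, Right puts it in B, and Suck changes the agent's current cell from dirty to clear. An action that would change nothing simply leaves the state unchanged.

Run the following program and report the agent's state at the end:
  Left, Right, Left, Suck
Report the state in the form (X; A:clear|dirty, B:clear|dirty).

(A; A:clear, B:clear)

step 1/4 (Left): (A; A:dirty, B:clear)
step 2/4 (Right): (B; A:dirty, B:clear)
step 3/4 (Left): (A; A:dirty, B:clear)
step 4/4 (Suck): (A; A:clear, B:clear)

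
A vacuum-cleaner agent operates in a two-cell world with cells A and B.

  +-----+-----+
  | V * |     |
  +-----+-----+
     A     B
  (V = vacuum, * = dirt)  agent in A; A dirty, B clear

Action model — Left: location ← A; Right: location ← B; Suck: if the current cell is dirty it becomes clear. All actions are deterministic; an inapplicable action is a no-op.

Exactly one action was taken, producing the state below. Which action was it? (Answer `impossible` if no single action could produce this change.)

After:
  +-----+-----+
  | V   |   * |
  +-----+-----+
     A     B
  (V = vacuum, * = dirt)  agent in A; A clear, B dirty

try  Left: (A; A:dirty, B:clear)
try Right: (B; A:dirty, B:clear)
try  Suck: (A; A:clear, B:clear)
no single action produces the after-state

impossible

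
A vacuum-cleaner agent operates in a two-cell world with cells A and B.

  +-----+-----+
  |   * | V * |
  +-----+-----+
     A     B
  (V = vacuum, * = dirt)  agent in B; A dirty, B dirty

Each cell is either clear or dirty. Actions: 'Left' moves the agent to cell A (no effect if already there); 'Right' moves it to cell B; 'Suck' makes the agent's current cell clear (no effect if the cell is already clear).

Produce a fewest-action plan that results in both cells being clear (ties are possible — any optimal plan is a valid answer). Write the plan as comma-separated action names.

1) do Suck; now in B — A dirty, B clear
2) do Left; now in A — A dirty, B clear
3) do Suck; now in A — A clear, B clear
min 3: Suck B + move + Suck A

Suck, Left, Suck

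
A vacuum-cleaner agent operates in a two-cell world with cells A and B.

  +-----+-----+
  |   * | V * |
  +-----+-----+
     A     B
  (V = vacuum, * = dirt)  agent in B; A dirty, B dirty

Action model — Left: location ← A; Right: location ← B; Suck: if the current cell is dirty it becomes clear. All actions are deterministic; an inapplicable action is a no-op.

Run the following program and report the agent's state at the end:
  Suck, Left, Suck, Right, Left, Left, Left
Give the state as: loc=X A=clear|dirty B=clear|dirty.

loc=A A=clear B=clear

Suck (#1): loc=B A=dirty B=clear
Left (#2): loc=A A=dirty B=clear
Suck (#3): loc=A A=clear B=clear
Right (#4): loc=B A=clear B=clear
Left (#5): loc=A A=clear B=clear
Left (#6): loc=A A=clear B=clear
Left (#7): loc=A A=clear B=clear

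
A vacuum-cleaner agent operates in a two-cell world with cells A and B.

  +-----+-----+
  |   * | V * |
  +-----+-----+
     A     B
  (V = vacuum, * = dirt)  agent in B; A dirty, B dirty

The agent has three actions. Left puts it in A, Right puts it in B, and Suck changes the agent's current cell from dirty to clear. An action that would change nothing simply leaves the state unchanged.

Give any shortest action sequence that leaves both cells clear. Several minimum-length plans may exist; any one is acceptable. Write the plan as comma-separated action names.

Suck (#1): <B|dirty|clear>
Left (#2): <A|dirty|clear>
Suck (#3): <A|clear|clear>
min 3: Suck B + move + Suck A

Suck, Left, Suck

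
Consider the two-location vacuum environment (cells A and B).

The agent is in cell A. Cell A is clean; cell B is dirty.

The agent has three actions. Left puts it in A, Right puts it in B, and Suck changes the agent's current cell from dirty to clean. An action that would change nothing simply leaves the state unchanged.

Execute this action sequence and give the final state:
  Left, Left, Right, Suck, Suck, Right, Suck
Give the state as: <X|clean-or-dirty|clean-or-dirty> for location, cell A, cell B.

<B|clean|clean>

t=1 Left ⇒ <A|clean|dirty>
t=2 Left ⇒ <A|clean|dirty>
t=3 Right ⇒ <B|clean|dirty>
t=4 Suck ⇒ <B|clean|clean>
t=5 Suck ⇒ <B|clean|clean>
t=6 Right ⇒ <B|clean|clean>
t=7 Suck ⇒ <B|clean|clean>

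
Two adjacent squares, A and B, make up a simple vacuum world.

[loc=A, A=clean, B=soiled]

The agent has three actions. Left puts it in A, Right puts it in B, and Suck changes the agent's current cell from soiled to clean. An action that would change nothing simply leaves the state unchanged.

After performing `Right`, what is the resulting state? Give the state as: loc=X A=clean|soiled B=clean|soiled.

loc=B A=clean B=soiled

start: loc=A A=clean B=soiled
1) do Right; now loc=B A=clean B=soiled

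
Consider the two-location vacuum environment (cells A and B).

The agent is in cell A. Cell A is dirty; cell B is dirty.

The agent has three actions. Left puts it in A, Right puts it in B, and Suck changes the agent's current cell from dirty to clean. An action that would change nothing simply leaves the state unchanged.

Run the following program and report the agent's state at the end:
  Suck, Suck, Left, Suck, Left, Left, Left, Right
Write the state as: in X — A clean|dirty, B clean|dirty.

step 1/8 (Suck): in A — A clean, B dirty
step 2/8 (Suck): in A — A clean, B dirty
step 3/8 (Left): in A — A clean, B dirty
step 4/8 (Suck): in A — A clean, B dirty
step 5/8 (Left): in A — A clean, B dirty
step 6/8 (Left): in A — A clean, B dirty
step 7/8 (Left): in A — A clean, B dirty
step 8/8 (Right): in B — A clean, B dirty

in B — A clean, B dirty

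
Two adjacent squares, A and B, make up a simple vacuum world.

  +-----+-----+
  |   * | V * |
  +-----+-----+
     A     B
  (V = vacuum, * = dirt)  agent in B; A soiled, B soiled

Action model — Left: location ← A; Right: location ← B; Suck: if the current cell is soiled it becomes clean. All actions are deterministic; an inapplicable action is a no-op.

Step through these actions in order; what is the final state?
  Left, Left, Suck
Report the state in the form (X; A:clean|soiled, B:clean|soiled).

(A; A:clean, B:soiled)

[1] after Left: (A; A:soiled, B:soiled)
[2] after Left: (A; A:soiled, B:soiled)
[3] after Suck: (A; A:clean, B:soiled)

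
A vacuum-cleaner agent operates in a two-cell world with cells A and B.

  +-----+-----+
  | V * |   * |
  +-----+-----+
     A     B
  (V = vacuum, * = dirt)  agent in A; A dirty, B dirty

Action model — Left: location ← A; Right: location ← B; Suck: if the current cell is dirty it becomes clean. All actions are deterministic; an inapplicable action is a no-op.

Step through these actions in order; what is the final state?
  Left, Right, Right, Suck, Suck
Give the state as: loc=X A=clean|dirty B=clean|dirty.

loc=B A=dirty B=clean

1. Left → loc=A A=dirty B=dirty
2. Right → loc=B A=dirty B=dirty
3. Right → loc=B A=dirty B=dirty
4. Suck → loc=B A=dirty B=clean
5. Suck → loc=B A=dirty B=clean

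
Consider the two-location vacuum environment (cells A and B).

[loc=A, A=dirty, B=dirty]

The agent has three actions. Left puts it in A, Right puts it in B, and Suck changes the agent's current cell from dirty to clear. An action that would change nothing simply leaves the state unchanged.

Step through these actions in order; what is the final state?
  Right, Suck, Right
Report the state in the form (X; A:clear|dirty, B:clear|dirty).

(B; A:dirty, B:clear)

1. Right → (B; A:dirty, B:dirty)
2. Suck → (B; A:dirty, B:clear)
3. Right → (B; A:dirty, B:clear)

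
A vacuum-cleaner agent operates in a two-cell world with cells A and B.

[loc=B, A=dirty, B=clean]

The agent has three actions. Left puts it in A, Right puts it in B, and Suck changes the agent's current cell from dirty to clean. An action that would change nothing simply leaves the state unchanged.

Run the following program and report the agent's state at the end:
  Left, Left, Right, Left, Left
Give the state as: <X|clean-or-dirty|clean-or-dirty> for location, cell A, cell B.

1) do Left; now <A|dirty|clean>
2) do Left; now <A|dirty|clean>
3) do Right; now <B|dirty|clean>
4) do Left; now <A|dirty|clean>
5) do Left; now <A|dirty|clean>

<A|dirty|clean>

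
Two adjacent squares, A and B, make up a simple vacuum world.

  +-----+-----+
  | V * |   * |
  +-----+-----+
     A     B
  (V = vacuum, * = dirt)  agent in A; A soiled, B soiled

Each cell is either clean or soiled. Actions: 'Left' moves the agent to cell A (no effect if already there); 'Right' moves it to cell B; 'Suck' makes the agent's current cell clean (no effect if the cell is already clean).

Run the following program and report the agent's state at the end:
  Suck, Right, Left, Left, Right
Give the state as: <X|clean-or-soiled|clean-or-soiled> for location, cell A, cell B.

<B|clean|soiled>

step 1/5 (Suck): <A|clean|soiled>
step 2/5 (Right): <B|clean|soiled>
step 3/5 (Left): <A|clean|soiled>
step 4/5 (Left): <A|clean|soiled>
step 5/5 (Right): <B|clean|soiled>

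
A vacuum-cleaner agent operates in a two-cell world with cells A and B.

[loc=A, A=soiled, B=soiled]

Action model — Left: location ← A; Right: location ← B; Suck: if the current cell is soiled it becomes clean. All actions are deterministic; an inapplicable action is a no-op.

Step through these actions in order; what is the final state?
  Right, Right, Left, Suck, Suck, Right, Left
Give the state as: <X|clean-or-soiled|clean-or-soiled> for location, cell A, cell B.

<A|clean|soiled>

Right (#1): <B|soiled|soiled>
Right (#2): <B|soiled|soiled>
Left (#3): <A|soiled|soiled>
Suck (#4): <A|clean|soiled>
Suck (#5): <A|clean|soiled>
Right (#6): <B|clean|soiled>
Left (#7): <A|clean|soiled>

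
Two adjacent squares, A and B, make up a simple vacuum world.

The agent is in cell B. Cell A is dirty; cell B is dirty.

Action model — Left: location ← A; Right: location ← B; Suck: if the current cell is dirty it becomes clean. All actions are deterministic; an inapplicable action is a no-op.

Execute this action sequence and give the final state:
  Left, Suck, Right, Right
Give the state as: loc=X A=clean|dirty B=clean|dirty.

loc=B A=clean B=dirty

t=1 Left ⇒ loc=A A=dirty B=dirty
t=2 Suck ⇒ loc=A A=clean B=dirty
t=3 Right ⇒ loc=B A=clean B=dirty
t=4 Right ⇒ loc=B A=clean B=dirty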